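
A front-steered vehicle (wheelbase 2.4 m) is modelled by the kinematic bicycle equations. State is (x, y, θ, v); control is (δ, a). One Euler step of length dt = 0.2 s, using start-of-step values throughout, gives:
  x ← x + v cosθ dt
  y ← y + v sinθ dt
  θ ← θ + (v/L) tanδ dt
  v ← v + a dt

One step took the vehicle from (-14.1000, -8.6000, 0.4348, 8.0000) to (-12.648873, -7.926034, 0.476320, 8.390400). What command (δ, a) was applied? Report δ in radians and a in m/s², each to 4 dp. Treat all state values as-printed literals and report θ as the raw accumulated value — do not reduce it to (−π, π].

a = (v'−v)/dt = (0.390400)/0.2 = 1.9520
Δθ = θ'−θ = 0.041520;  (v·dt/L) = 8.0000·0.2/2.4 = 0.666667
tan δ = Δθ·L/(v·dt) = 0.062280  →  δ = 0.0622

δ = 0.0622, a = 1.9520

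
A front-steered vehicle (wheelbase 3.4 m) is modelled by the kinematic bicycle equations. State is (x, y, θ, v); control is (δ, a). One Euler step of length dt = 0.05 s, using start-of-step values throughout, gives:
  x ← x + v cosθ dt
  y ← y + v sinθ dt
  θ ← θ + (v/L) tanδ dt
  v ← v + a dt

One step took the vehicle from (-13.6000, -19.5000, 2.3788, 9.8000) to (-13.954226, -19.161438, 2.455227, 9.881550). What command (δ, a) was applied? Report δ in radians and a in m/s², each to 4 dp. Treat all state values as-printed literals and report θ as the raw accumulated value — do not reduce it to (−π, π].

a = (v'−v)/dt = (0.081550)/0.05 = 1.6310
Δθ = θ'−θ = 0.076427;  (v·dt/L) = 9.8000·0.05/3.4 = 0.144118
tan δ = Δθ·L/(v·dt) = 0.530310  →  δ = 0.4876

δ = 0.4876, a = 1.6310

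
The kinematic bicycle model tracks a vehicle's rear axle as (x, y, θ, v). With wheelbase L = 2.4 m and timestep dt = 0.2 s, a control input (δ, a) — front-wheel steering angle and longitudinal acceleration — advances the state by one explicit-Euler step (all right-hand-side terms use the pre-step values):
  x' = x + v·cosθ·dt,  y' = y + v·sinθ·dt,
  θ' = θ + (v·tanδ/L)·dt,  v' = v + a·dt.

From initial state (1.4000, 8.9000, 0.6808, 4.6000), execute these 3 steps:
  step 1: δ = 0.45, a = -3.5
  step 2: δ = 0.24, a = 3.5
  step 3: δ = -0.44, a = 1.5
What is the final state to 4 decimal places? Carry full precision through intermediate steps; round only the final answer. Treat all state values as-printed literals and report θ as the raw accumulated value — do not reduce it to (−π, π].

after step 1 (δ=0.45, a=-3.5): (2.114904, 9.479062, 0.865971, 3.900000)
after step 2 (δ=0.24, a=3.5): (2.620266, 10.073207, 0.945504, 4.600000)
after step 3 (δ=-0.44, a=1.5): (3.158774, 10.819136, 0.765038, 4.900000)

(3.1588, 10.8191, 0.7650, 4.9000)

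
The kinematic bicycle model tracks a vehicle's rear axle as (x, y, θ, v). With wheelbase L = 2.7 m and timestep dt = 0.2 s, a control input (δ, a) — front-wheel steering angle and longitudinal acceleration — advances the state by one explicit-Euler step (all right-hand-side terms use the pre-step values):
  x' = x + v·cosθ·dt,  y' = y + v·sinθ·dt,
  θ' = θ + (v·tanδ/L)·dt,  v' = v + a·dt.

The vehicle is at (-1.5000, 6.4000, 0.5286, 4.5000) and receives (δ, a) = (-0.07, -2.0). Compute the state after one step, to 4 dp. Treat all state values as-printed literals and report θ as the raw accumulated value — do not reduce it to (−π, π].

x' = -1.5000 + 4.5000·cos(0.5286)·0.2 = -0.7228
y' = 6.4000 + 4.5000·sin(0.5286)·0.2 = 6.8539
θ' = 0.5286 + (4.5000/2.7)·tan(-0.07)·0.2 = 0.5052
v' = 4.5000 − 2.0000·0.2 = 4.1000

(-0.7228, 6.8539, 0.5052, 4.1000)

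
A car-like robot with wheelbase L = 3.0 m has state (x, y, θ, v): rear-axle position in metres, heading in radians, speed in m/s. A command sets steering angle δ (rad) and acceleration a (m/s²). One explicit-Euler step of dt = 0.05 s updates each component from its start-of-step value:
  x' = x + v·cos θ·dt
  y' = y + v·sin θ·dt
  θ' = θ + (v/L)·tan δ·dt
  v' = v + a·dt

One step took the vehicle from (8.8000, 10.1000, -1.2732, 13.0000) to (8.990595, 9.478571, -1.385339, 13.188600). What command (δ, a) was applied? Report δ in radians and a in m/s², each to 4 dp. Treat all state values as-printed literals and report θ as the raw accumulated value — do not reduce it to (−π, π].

a = (v'−v)/dt = (0.188600)/0.05 = 3.7720
Δθ = θ'−θ = -0.112139;  (v·dt/L) = 13.0000·0.05/3.0 = 0.216667
tan δ = Δθ·L/(v·dt) = -0.517565  →  δ = -0.4776

δ = -0.4776, a = 3.7720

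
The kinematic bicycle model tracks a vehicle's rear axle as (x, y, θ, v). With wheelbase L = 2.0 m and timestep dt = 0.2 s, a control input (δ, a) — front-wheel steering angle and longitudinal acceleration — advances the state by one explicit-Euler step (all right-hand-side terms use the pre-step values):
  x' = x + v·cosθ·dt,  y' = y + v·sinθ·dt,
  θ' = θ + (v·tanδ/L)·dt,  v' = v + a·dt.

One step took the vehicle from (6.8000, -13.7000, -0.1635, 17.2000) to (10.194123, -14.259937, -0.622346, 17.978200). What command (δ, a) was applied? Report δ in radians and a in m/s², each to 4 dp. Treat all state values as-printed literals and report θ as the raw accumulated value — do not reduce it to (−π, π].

a = (v'−v)/dt = (0.778200)/0.2 = 3.8910
Δθ = θ'−θ = -0.458846;  (v·dt/L) = 17.2000·0.2/2.0 = 1.720000
tan δ = Δθ·L/(v·dt) = -0.266771  →  δ = -0.2607

δ = -0.2607, a = 3.8910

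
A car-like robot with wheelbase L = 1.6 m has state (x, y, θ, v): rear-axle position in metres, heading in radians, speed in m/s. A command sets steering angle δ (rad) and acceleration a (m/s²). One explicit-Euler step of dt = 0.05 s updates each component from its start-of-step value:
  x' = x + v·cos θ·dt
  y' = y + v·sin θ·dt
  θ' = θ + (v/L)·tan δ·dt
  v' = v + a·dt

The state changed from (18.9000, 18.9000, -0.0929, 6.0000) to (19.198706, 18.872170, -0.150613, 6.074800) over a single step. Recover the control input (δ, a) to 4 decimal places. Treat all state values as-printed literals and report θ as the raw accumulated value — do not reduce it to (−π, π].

δ = -0.2986, a = 1.4960

a = (v'−v)/dt = (0.074800)/0.05 = 1.4960
Δθ = θ'−θ = -0.057713;  (v·dt/L) = 6.0000·0.05/1.6 = 0.187500
tan δ = Δθ·L/(v·dt) = -0.307803  →  δ = -0.2986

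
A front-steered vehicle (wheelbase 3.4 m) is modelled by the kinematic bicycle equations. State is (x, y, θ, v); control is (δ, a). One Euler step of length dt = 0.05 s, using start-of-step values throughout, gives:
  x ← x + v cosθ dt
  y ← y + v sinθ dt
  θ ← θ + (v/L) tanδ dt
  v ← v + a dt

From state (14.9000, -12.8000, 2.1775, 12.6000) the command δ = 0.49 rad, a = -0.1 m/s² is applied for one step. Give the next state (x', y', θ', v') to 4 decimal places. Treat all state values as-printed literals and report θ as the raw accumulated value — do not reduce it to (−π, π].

(14.5408, -12.2824, 2.2763, 12.5950)

x' = 14.9000 + 12.6000·cos(2.1775)·0.05 = 14.5408
y' = -12.8000 + 12.6000·sin(2.1775)·0.05 = -12.2824
θ' = 2.1775 + (12.6000/3.4)·tan(0.49)·0.05 = 2.2763
v' = 12.6000 − 0.1000·0.05 = 12.5950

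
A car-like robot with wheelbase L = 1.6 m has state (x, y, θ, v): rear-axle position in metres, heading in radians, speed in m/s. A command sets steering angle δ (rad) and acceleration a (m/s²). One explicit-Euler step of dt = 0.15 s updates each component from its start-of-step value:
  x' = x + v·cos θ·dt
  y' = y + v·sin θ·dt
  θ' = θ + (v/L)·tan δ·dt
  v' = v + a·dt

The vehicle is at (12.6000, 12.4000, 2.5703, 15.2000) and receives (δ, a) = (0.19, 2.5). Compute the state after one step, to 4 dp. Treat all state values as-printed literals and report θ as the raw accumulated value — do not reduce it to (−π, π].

x' = 12.6000 + 15.2000·cos(2.5703)·0.15 = 10.6821
y' = 12.4000 + 15.2000·sin(2.5703)·0.15 = 13.6328
θ' = 2.5703 + (15.2000/1.6)·tan(0.19)·0.15 = 2.8444
v' = 15.2000 + 2.5000·0.15 = 15.5750

(10.6821, 13.6328, 2.8444, 15.5750)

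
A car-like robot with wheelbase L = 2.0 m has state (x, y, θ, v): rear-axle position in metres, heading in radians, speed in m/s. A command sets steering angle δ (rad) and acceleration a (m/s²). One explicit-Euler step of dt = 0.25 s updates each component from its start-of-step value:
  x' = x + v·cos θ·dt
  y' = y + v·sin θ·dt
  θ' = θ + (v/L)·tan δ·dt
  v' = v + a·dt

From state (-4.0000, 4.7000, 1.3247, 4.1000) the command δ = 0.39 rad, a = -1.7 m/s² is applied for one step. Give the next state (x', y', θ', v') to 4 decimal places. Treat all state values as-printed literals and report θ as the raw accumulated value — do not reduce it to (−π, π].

x' = -4.0000 + 4.1000·cos(1.3247)·0.25 = -3.7503
y' = 4.7000 + 4.1000·sin(1.3247)·0.25 = 5.6941
θ' = 1.3247 + (4.1000/2.0)·tan(0.39)·0.25 = 1.5354
v' = 4.1000 − 1.7000·0.25 = 3.6750

(-3.7503, 5.6941, 1.5354, 3.6750)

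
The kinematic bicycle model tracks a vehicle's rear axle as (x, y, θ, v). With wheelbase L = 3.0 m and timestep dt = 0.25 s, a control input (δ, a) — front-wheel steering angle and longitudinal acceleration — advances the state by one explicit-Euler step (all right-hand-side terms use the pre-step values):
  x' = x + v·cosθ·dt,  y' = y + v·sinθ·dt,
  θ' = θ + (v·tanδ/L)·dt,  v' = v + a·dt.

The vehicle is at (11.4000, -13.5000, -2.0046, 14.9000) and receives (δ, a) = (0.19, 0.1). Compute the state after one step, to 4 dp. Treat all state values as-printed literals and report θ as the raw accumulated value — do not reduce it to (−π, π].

x' = 11.4000 + 14.9000·cos(-2.0046)·0.25 = 9.8343
y' = -13.5000 + 14.9000·sin(-2.0046)·0.25 = -16.8800
θ' = -2.0046 + (14.9000/3.0)·tan(0.19)·0.25 = -1.7658
v' = 14.9000 + 0.1000·0.25 = 14.9250

(9.8343, -16.8800, -1.7658, 14.9250)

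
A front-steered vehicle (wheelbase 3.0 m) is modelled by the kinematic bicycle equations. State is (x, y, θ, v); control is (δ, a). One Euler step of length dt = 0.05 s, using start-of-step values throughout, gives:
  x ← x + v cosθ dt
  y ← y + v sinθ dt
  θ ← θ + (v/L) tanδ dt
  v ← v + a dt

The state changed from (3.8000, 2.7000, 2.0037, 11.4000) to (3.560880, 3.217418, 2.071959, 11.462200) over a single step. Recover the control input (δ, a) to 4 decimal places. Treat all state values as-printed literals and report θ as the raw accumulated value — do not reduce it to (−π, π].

a = (v'−v)/dt = (0.062200)/0.05 = 1.2440
Δθ = θ'−θ = 0.068259;  (v·dt/L) = 11.4000·0.05/3.0 = 0.190000
tan δ = Δθ·L/(v·dt) = 0.359258  →  δ = 0.3449

δ = 0.3449, a = 1.2440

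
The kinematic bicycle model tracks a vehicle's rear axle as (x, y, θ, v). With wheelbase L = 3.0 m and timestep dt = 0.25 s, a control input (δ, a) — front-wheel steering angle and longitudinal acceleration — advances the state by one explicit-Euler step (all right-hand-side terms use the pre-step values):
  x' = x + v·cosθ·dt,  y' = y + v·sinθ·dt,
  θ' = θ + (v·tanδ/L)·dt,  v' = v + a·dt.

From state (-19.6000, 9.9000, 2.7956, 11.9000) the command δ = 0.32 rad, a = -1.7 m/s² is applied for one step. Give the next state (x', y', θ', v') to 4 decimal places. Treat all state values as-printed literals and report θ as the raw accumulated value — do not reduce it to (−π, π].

x' = -19.6000 + 11.9000·cos(2.7956)·0.25 = -22.3987
y' = 9.9000 + 11.9000·sin(2.7956)·0.25 = 10.9089
θ' = 2.7956 + (11.9000/3.0)·tan(0.32)·0.25 = 3.1242
v' = 11.9000 − 1.7000·0.25 = 11.4750

(-22.3987, 10.9089, 3.1242, 11.4750)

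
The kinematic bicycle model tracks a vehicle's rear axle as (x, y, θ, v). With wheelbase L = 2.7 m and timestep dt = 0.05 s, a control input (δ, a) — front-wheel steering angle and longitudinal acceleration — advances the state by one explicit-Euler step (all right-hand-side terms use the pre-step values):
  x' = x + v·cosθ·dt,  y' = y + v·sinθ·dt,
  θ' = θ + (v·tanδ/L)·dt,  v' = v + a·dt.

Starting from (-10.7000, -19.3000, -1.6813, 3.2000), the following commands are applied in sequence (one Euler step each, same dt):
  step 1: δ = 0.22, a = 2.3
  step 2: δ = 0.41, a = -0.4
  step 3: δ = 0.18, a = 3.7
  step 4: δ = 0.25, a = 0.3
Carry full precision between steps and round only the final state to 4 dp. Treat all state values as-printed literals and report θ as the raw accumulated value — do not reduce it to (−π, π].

after step 1 (δ=0.22, a=2.3): (-10.717645, -19.459024, -1.668048, 3.315000)
after step 2 (δ=0.41, a=-0.4): (-10.733739, -19.623991, -1.641367, 3.295000)
after step 3 (δ=0.18, a=3.7): (-10.745356, -19.788331, -1.630263, 3.480000)
after step 4 (δ=0.25, a=0.3): (-10.755697, -19.962023, -1.613808, 3.495000)

(-10.7557, -19.9620, -1.6138, 3.4950)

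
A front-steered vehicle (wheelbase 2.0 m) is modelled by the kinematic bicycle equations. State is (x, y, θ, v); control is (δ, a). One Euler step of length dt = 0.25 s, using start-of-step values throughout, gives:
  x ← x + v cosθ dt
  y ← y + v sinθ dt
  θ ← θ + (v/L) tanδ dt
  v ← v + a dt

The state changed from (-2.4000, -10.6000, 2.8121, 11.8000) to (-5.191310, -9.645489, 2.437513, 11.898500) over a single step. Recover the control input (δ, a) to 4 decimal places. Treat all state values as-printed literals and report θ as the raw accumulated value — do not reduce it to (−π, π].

δ = -0.2487, a = 0.3940

a = (v'−v)/dt = (0.098500)/0.25 = 0.3940
Δθ = θ'−θ = -0.374587;  (v·dt/L) = 11.8000·0.25/2.0 = 1.475000
tan δ = Δθ·L/(v·dt) = -0.253957  →  δ = -0.2487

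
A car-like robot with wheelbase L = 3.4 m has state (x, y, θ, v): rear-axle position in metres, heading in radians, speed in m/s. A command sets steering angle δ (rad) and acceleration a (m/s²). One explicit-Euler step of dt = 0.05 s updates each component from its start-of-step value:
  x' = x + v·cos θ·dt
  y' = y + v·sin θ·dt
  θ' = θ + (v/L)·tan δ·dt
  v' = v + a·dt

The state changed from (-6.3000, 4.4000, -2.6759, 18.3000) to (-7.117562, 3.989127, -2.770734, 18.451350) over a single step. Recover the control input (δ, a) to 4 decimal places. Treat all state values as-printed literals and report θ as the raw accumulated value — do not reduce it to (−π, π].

a = (v'−v)/dt = (0.151350)/0.05 = 3.0270
Δθ = θ'−θ = -0.094834;  (v·dt/L) = 18.3000·0.05/3.4 = 0.269118
tan δ = Δθ·L/(v·dt) = -0.352389  →  δ = -0.3388

δ = -0.3388, a = 3.0270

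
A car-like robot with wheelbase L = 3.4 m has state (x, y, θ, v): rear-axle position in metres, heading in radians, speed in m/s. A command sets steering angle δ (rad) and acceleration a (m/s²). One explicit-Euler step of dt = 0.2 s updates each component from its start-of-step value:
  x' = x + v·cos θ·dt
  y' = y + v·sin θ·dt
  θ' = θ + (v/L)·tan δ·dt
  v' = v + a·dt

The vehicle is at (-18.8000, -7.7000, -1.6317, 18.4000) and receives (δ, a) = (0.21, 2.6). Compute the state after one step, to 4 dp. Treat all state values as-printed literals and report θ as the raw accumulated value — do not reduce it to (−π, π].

(-19.0240, -11.3732, -1.4010, 18.9200)

x' = -18.8000 + 18.4000·cos(-1.6317)·0.2 = -19.0240
y' = -7.7000 + 18.4000·sin(-1.6317)·0.2 = -11.3732
θ' = -1.6317 + (18.4000/3.4)·tan(0.21)·0.2 = -1.4010
v' = 18.4000 + 2.6000·0.2 = 18.9200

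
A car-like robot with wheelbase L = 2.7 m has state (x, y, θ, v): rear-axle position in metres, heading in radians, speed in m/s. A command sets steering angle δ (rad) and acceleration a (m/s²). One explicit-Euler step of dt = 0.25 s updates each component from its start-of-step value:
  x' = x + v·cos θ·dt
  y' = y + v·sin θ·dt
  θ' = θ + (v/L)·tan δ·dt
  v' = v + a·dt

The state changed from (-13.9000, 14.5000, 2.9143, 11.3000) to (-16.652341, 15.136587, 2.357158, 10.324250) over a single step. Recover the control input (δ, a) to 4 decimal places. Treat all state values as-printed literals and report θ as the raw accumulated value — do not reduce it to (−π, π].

δ = -0.4893, a = -3.9030

a = (v'−v)/dt = (-0.975750)/0.25 = -3.9030
Δθ = θ'−θ = -0.557142;  (v·dt/L) = 11.3000·0.25/2.7 = 1.046296
tan δ = Δθ·L/(v·dt) = -0.532490  →  δ = -0.4893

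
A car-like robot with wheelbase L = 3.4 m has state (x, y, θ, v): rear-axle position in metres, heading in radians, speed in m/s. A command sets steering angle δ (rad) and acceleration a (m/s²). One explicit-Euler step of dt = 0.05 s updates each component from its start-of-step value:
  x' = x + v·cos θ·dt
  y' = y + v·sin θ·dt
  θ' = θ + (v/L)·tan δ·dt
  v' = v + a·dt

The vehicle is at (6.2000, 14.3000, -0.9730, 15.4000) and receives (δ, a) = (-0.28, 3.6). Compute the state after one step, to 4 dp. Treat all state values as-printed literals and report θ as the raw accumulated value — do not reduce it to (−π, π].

x' = 6.2000 + 15.4000·cos(-0.9730)·0.05 = 6.6334
y' = 14.3000 + 15.4000·sin(-0.9730)·0.05 = 13.6635
θ' = -0.9730 + (15.4000/3.4)·tan(-0.28)·0.05 = -1.0381
v' = 15.4000 + 3.6000·0.05 = 15.5800

(6.6334, 13.6635, -1.0381, 15.5800)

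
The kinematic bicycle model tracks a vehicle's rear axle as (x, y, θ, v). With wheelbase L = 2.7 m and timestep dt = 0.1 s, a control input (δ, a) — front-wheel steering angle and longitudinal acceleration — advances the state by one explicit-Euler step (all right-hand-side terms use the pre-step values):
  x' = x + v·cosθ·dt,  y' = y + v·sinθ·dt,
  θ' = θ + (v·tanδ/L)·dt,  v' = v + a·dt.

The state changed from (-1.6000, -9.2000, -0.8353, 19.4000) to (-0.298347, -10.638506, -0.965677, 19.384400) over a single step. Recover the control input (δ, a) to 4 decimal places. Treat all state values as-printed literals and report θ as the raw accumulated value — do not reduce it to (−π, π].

a = (v'−v)/dt = (-0.015600)/0.1 = -0.1560
Δθ = θ'−θ = -0.130377;  (v·dt/L) = 19.4000·0.1/2.7 = 0.718519
tan δ = Δθ·L/(v·dt) = -0.181453  →  δ = -0.1795

δ = -0.1795, a = -0.1560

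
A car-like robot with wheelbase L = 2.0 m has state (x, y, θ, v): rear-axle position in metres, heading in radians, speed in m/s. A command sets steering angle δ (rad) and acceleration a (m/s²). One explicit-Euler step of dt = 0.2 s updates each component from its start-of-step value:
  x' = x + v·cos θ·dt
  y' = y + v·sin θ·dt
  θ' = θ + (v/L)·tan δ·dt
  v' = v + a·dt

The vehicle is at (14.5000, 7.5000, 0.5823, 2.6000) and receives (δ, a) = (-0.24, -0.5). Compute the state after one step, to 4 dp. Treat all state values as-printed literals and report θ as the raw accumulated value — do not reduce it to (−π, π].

x' = 14.5000 + 2.6000·cos(0.5823)·0.2 = 14.9343
y' = 7.5000 + 2.6000·sin(0.5823)·0.2 = 7.7860
θ' = 0.5823 + (2.6000/2.0)·tan(-0.24)·0.2 = 0.5187
v' = 2.6000 − 0.5000·0.2 = 2.5000

(14.9343, 7.7860, 0.5187, 2.5000)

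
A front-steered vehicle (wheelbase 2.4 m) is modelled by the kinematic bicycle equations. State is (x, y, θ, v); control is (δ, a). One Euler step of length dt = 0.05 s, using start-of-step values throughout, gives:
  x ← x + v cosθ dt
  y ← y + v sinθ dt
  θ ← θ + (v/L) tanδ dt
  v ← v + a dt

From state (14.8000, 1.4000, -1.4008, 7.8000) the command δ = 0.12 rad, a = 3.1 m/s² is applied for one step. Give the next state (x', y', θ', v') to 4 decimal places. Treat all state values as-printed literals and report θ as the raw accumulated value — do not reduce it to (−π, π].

x' = 14.8000 + 7.8000·cos(-1.4008)·0.05 = 14.8660
y' = 1.4000 + 7.8000·sin(-1.4008)·0.05 = 1.0156
θ' = -1.4008 + (7.8000/2.4)·tan(0.12)·0.05 = -1.3812
v' = 7.8000 + 3.1000·0.05 = 7.9550

(14.8660, 1.0156, -1.3812, 7.9550)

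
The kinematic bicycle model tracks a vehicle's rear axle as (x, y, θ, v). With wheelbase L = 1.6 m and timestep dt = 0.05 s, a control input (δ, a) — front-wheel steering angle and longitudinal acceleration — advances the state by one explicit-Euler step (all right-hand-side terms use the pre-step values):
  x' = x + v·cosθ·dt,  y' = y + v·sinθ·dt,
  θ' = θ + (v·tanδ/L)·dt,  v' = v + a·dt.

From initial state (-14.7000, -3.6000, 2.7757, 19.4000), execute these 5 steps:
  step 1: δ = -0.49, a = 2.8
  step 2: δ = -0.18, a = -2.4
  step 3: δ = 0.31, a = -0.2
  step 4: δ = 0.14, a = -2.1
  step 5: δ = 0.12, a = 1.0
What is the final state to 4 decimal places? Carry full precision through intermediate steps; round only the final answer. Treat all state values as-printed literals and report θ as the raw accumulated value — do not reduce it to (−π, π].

after step 1 (δ=-0.49, a=2.8): (-15.605791, -3.252950, 2.452333, 19.540000)
after step 2 (δ=-0.18, a=-2.4): (-16.359758, -2.631612, 2.341218, 19.420000)
after step 3 (δ=0.31, a=-0.2): (-17.036000, -1.934806, 2.535617, 19.410000)
after step 4 (δ=0.14, a=-2.1): (-17.833699, -1.382044, 2.621095, 19.305000)
after step 5 (δ=0.12, a=1.0): (-18.671123, -0.902014, 2.693838, 19.355000)

(-18.6711, -0.9020, 2.6938, 19.3550)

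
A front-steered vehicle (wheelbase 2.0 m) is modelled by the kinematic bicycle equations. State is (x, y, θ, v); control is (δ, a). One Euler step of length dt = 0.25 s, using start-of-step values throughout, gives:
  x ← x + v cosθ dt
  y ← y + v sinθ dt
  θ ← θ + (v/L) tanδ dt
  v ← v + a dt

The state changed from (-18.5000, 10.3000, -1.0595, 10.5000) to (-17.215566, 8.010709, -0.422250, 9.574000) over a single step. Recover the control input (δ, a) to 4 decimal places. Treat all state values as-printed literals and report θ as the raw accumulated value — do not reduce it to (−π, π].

a = (v'−v)/dt = (-0.926000)/0.25 = -3.7040
Δθ = θ'−θ = 0.637250;  (v·dt/L) = 10.5000·0.25/2.0 = 1.312500
tan δ = Δθ·L/(v·dt) = 0.485524  →  δ = 0.4520

δ = 0.4520, a = -3.7040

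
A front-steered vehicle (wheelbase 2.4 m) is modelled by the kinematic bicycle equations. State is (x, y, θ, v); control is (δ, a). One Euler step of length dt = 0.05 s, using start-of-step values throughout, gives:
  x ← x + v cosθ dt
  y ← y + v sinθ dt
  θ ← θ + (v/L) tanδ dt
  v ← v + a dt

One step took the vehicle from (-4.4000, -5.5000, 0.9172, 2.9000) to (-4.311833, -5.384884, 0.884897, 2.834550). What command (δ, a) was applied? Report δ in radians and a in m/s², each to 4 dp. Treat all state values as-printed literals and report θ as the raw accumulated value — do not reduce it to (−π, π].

δ = -0.4910, a = -1.3090

a = (v'−v)/dt = (-0.065450)/0.05 = -1.3090
Δθ = θ'−θ = -0.032303;  (v·dt/L) = 2.9000·0.05/2.4 = 0.060417
tan δ = Δθ·L/(v·dt) = -0.534670  →  δ = -0.4910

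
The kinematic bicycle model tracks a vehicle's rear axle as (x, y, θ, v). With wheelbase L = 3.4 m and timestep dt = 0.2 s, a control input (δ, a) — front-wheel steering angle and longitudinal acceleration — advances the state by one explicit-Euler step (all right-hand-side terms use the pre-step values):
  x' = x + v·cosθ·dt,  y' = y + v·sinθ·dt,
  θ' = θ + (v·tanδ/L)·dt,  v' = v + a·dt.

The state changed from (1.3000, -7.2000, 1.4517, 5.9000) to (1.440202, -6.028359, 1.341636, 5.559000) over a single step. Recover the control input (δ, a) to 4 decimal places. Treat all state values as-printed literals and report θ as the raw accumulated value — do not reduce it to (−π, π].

a = (v'−v)/dt = (-0.341000)/0.2 = -1.7050
Δθ = θ'−θ = -0.110064;  (v·dt/L) = 5.9000·0.2/3.4 = 0.347059
tan δ = Δθ·L/(v·dt) = -0.317134  →  δ = -0.3071

δ = -0.3071, a = -1.7050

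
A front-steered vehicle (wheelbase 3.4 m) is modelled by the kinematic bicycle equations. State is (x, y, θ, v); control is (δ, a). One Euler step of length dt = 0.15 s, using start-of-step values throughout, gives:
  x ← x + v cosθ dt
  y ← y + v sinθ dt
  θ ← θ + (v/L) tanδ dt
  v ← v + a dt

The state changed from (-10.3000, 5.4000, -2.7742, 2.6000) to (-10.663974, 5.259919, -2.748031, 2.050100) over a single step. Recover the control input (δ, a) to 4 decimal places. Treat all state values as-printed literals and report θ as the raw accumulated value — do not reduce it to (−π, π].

δ = 0.2243, a = -3.6660

a = (v'−v)/dt = (-0.549900)/0.15 = -3.6660
Δθ = θ'−θ = 0.026169;  (v·dt/L) = 2.6000·0.15/3.4 = 0.114706
tan δ = Δθ·L/(v·dt) = 0.228140  →  δ = 0.2243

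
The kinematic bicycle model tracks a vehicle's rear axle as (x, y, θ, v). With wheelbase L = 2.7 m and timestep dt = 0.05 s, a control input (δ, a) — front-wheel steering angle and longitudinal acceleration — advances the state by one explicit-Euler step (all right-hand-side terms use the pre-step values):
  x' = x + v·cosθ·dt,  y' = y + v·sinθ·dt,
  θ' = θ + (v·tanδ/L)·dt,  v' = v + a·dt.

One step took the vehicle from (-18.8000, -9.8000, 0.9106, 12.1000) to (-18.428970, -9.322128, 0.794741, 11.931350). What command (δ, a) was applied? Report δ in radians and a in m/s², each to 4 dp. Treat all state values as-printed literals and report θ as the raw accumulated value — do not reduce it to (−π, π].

δ = -0.4772, a = -3.3730

a = (v'−v)/dt = (-0.168650)/0.05 = -3.3730
Δθ = θ'−θ = -0.115859;  (v·dt/L) = 12.1000·0.05/2.7 = 0.224074
tan δ = Δθ·L/(v·dt) = -0.517057  →  δ = -0.4772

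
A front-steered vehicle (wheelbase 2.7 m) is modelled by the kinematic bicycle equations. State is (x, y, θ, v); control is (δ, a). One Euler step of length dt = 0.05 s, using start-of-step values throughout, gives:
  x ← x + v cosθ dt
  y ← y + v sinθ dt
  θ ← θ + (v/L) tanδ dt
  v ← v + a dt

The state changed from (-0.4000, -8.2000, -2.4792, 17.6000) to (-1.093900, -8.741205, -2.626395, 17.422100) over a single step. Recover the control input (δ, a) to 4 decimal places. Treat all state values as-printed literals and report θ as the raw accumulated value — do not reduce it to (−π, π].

a = (v'−v)/dt = (-0.177900)/0.05 = -3.5580
Δθ = θ'−θ = -0.147195;  (v·dt/L) = 17.6000·0.05/2.7 = 0.325926
tan δ = Δθ·L/(v·dt) = -0.451621  →  δ = -0.4242

δ = -0.4242, a = -3.5580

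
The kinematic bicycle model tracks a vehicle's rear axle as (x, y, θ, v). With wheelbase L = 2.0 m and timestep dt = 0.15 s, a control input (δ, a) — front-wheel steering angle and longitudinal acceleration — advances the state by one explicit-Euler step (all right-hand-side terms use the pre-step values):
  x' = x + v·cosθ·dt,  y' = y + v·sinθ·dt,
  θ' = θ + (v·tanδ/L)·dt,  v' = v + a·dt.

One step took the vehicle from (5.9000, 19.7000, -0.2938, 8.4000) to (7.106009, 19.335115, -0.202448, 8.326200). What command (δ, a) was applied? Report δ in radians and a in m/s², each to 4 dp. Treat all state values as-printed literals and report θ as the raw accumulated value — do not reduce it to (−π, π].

a = (v'−v)/dt = (-0.073800)/0.15 = -0.4920
Δθ = θ'−θ = 0.091352;  (v·dt/L) = 8.4000·0.15/2.0 = 0.630000
tan δ = Δθ·L/(v·dt) = 0.145003  →  δ = 0.1440

δ = 0.1440, a = -0.4920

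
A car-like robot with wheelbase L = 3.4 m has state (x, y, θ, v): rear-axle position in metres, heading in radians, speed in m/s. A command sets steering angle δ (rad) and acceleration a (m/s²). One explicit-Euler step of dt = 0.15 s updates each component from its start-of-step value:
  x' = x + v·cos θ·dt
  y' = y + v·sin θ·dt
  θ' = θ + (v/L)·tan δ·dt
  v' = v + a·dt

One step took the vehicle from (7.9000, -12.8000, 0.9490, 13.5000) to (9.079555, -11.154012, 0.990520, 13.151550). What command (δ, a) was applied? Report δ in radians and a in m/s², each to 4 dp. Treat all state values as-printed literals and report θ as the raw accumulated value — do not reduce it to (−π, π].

a = (v'−v)/dt = (-0.348450)/0.15 = -2.3230
Δθ = θ'−θ = 0.041520;  (v·dt/L) = 13.5000·0.15/3.4 = 0.595588
tan δ = Δθ·L/(v·dt) = 0.069713  →  δ = 0.0696

δ = 0.0696, a = -2.3230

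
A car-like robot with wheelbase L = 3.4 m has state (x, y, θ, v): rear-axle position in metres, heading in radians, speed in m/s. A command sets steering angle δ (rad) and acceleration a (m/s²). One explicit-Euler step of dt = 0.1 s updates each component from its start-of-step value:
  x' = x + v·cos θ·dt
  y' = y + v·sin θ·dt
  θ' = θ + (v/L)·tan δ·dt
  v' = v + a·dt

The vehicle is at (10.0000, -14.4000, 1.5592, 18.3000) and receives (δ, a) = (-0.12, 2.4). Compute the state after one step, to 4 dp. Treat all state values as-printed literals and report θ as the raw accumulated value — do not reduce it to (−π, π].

x' = 10.0000 + 18.3000·cos(1.5592)·0.1 = 10.0212
y' = -14.4000 + 18.3000·sin(1.5592)·0.1 = -12.5701
θ' = 1.5592 + (18.3000/3.4)·tan(-0.12)·0.1 = 1.4943
v' = 18.3000 + 2.4000·0.1 = 18.5400

(10.0212, -12.5701, 1.4943, 18.5400)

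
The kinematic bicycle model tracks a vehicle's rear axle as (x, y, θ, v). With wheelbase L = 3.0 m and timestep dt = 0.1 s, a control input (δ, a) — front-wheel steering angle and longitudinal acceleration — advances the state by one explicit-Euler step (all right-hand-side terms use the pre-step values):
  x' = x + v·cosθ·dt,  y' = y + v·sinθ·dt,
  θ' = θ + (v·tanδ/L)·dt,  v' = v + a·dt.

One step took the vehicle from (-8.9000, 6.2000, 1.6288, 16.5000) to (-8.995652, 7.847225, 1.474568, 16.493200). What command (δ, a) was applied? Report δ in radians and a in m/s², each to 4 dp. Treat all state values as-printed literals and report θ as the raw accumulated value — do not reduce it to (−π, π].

δ = -0.2734, a = -0.0680

a = (v'−v)/dt = (-0.006800)/0.1 = -0.0680
Δθ = θ'−θ = -0.154232;  (v·dt/L) = 16.5000·0.1/3.0 = 0.550000
tan δ = Δθ·L/(v·dt) = -0.280422  →  δ = -0.2734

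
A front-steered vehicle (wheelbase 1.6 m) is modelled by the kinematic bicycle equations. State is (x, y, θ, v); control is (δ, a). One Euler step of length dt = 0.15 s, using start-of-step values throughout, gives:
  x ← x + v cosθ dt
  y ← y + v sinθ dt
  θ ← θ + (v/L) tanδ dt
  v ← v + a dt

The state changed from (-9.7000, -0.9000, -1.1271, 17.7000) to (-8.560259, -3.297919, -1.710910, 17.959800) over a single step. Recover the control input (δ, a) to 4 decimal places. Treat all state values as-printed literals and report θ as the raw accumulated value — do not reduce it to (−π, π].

δ = -0.3383, a = 1.7320

a = (v'−v)/dt = (0.259800)/0.15 = 1.7320
Δθ = θ'−θ = -0.583810;  (v·dt/L) = 17.7000·0.15/1.6 = 1.659375
tan δ = Δθ·L/(v·dt) = -0.351825  →  δ = -0.3383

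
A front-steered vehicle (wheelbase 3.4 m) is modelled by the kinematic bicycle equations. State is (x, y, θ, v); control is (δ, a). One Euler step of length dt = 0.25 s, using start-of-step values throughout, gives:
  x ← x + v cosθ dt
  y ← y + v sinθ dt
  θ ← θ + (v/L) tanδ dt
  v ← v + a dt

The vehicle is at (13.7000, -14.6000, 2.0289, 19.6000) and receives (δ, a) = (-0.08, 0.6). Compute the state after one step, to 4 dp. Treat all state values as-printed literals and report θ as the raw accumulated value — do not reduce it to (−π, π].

(11.5330, -10.2052, 1.9134, 19.7500)

x' = 13.7000 + 19.6000·cos(2.0289)·0.25 = 11.5330
y' = -14.6000 + 19.6000·sin(2.0289)·0.25 = -10.2052
θ' = 2.0289 + (19.6000/3.4)·tan(-0.08)·0.25 = 1.9134
v' = 19.6000 + 0.6000·0.25 = 19.7500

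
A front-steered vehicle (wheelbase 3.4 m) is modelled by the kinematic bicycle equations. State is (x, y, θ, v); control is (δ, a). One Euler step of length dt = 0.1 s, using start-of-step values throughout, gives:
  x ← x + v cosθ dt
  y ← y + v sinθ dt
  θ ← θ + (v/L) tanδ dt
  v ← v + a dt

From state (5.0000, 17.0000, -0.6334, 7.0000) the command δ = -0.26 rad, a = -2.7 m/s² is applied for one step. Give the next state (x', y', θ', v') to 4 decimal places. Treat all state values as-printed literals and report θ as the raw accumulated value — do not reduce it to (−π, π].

(5.5642, 16.5857, -0.6882, 6.7300)

x' = 5.0000 + 7.0000·cos(-0.6334)·0.1 = 5.5642
y' = 17.0000 + 7.0000·sin(-0.6334)·0.1 = 16.5857
θ' = -0.6334 + (7.0000/3.4)·tan(-0.26)·0.1 = -0.6882
v' = 7.0000 − 2.7000·0.1 = 6.7300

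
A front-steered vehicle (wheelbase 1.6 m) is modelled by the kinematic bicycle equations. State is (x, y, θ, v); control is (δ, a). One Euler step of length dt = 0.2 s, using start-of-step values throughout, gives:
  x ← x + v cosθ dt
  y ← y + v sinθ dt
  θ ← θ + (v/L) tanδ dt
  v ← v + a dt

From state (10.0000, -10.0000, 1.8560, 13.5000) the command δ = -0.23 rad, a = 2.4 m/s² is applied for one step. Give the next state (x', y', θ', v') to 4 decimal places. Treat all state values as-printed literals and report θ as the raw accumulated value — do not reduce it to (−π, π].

(9.2403, -7.4091, 1.4609, 13.9800)

x' = 10.0000 + 13.5000·cos(1.8560)·0.2 = 9.2403
y' = -10.0000 + 13.5000·sin(1.8560)·0.2 = -7.4091
θ' = 1.8560 + (13.5000/1.6)·tan(-0.23)·0.2 = 1.4609
v' = 13.5000 + 2.4000·0.2 = 13.9800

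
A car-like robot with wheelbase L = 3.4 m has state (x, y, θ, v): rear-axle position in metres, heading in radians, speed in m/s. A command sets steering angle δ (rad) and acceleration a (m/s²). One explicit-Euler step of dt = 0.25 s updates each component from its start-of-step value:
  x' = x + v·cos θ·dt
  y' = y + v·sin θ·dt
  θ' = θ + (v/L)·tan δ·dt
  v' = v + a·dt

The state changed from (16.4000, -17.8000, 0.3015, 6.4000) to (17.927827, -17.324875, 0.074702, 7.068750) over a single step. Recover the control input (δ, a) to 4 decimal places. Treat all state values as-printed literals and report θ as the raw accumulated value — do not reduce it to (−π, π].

δ = -0.4491, a = 2.6750

a = (v'−v)/dt = (0.668750)/0.25 = 2.6750
Δθ = θ'−θ = -0.226798;  (v·dt/L) = 6.4000·0.25/3.4 = 0.470588
tan δ = Δθ·L/(v·dt) = -0.481946  →  δ = -0.4491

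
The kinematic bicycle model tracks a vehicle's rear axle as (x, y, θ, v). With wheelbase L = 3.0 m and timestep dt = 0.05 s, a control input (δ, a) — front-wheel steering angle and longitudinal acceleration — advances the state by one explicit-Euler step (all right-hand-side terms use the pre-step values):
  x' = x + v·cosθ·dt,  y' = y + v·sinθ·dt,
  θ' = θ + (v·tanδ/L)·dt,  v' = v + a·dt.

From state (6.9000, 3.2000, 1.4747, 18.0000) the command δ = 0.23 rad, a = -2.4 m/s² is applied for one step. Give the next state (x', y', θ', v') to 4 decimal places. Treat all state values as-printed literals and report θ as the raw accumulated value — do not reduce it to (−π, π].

(6.9864, 4.0958, 1.5449, 17.8800)

x' = 6.9000 + 18.0000·cos(1.4747)·0.05 = 6.9864
y' = 3.2000 + 18.0000·sin(1.4747)·0.05 = 4.0958
θ' = 1.4747 + (18.0000/3.0)·tan(0.23)·0.05 = 1.5449
v' = 18.0000 − 2.4000·0.05 = 17.8800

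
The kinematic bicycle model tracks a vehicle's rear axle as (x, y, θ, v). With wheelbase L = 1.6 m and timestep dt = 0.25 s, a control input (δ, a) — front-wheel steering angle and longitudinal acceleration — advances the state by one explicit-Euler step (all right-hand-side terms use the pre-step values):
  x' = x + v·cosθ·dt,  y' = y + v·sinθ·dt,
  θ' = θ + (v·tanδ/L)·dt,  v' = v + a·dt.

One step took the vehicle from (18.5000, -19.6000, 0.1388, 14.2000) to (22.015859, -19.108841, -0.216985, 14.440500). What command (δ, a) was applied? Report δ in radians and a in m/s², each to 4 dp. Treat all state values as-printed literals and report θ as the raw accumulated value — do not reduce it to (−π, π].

a = (v'−v)/dt = (0.240500)/0.25 = 0.9620
Δθ = θ'−θ = -0.355785;  (v·dt/L) = 14.2000·0.25/1.6 = 2.218750
tan δ = Δθ·L/(v·dt) = -0.160354  →  δ = -0.1590

δ = -0.1590, a = 0.9620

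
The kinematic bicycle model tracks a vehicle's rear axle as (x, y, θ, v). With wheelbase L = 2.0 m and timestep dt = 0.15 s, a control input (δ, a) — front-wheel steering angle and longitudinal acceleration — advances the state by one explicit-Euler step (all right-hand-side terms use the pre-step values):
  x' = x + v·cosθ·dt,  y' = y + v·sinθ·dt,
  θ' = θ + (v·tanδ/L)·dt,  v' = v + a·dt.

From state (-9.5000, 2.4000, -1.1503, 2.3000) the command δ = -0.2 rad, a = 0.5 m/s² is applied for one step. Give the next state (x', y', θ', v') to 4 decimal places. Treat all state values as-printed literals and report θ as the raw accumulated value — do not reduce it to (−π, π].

x' = -9.5000 + 2.3000·cos(-1.1503)·0.15 = -9.3592
y' = 2.4000 + 2.3000·sin(-1.1503)·0.15 = 2.0851
θ' = -1.1503 + (2.3000/2.0)·tan(-0.2)·0.15 = -1.1853
v' = 2.3000 + 0.5000·0.15 = 2.3750

(-9.3592, 2.0851, -1.1853, 2.3750)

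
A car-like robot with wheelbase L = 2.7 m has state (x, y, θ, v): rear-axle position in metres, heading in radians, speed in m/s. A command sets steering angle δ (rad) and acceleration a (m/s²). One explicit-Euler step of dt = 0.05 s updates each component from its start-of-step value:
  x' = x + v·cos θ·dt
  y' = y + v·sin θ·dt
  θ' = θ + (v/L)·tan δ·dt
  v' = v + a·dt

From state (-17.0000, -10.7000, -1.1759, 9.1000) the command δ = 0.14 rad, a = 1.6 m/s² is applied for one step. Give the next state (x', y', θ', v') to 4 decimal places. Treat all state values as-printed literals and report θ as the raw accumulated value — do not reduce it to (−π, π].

(-16.8250, -11.1200, -1.1522, 9.1800)

x' = -17.0000 + 9.1000·cos(-1.1759)·0.05 = -16.8250
y' = -10.7000 + 9.1000·sin(-1.1759)·0.05 = -11.1200
θ' = -1.1759 + (9.1000/2.7)·tan(0.14)·0.05 = -1.1522
v' = 9.1000 + 1.6000·0.05 = 9.1800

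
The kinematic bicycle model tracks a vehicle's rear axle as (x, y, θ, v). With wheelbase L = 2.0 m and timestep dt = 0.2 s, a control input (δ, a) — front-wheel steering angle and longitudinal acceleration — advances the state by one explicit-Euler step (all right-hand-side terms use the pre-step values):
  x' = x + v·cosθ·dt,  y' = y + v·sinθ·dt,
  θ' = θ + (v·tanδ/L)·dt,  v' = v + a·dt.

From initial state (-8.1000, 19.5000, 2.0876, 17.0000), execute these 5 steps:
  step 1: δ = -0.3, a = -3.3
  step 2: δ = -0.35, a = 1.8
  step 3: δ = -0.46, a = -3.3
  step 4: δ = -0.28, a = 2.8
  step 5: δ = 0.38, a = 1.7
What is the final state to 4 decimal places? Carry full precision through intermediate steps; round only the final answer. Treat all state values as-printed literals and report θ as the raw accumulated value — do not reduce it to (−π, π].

(-1.5237, 27.8559, 0.3397, 16.9400)

after step 1 (δ=-0.3, a=-3.3): (-9.779953, 22.455970, 1.561728, 16.340000)
after step 2 (δ=-0.35, a=1.8): (-9.750319, 25.723836, 0.965272, 16.700000)
after step 3 (δ=-0.46, a=-3.3): (-7.849213, 28.469996, 0.137872, 16.040000)
after step 4 (δ=-0.28, a=2.8): (-4.671655, 28.910891, -0.323365, 16.600000)
after step 5 (δ=0.38, a=1.7): (-1.523725, 27.855932, 0.339660, 16.940000)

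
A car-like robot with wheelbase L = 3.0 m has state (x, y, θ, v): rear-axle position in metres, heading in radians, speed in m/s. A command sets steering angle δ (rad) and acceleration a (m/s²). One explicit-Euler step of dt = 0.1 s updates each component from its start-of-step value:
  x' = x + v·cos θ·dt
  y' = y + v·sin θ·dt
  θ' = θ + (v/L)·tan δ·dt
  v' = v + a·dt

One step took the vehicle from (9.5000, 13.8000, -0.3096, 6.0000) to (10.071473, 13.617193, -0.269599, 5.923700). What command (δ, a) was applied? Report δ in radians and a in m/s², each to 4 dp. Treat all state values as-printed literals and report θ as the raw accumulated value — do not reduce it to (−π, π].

a = (v'−v)/dt = (-0.076300)/0.1 = -0.7630
Δθ = θ'−θ = 0.040001;  (v·dt/L) = 6.0000·0.1/3.0 = 0.200000
tan δ = Δθ·L/(v·dt) = 0.200005  →  δ = 0.1974

δ = 0.1974, a = -0.7630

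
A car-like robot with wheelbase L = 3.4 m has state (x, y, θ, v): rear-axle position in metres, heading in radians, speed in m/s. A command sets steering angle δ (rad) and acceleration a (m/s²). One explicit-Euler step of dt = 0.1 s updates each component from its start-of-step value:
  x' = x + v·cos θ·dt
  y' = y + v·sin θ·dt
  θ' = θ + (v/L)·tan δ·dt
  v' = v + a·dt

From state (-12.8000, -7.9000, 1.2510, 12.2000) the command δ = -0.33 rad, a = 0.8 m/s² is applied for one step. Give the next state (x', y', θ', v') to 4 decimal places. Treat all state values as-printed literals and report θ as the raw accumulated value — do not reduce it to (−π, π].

x' = -12.8000 + 12.2000·cos(1.2510)·0.1 = -12.4165
y' = -7.9000 + 12.2000·sin(1.2510)·0.1 = -6.7419
θ' = 1.2510 + (12.2000/3.4)·tan(-0.33)·0.1 = 1.1281
v' = 12.2000 + 0.8000·0.1 = 12.2800

(-12.4165, -6.7419, 1.1281, 12.2800)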